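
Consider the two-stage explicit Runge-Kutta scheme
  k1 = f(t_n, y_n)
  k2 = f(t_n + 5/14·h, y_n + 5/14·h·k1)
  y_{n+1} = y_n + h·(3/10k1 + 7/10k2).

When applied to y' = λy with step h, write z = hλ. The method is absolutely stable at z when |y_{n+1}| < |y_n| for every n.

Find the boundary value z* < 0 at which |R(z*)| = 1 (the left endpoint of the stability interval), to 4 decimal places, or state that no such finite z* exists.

z* = -4.0000.

Set f=λy, z=hλ:
  k1=λy_n ⇒ h·k1=z·y_n;  k2=λ(1+5/14z)y_n ⇒ h·k2=z(1+5/14z)y_n
  y_{n+1}/y_n = 1 + 3/10z + 7/10z(1+5/14z) = 1 + z + 1/4z²
  so R(z) = 1 + z + 1/4z².

Boundary: |R(x)|=1, x<0.
x=-1.34: |R|=0.1089
R=1: x+1/4x²=0 ⇒ x=−4=-4.0000; min R=1−1/(4·1/4)=0.0000>−1
Confirm numerically:
  x=-2.755: |R|=0.14251 <1
  x=-2.746: |R|=0.13913 <1
  x=-2.503: |R|=0.06325 <1
  x=-1.798: |R|=0.01020 <1
  x=-4.177: |R|=1.18483 >1
  x=-4.106: |R|=1.10881 >1
Interval (-4.0000, 0).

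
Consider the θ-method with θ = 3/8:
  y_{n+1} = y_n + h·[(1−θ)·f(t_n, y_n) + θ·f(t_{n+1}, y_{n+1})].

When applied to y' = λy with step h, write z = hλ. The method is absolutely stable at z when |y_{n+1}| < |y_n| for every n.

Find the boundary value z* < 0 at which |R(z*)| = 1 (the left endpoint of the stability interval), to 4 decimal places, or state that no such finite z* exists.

Test eqn y'=λy, z=hλ:
  y_{n+1} = y_n + z·[5/8·y_n + 3/8·y_{n+1}] ⇒ (1 − 3/8z)y_{n+1} = (1 + 5/8z)y_n
  R(z) = (1 + 5/8z)/(1 − 3/8z).

Solve |R(x)|<1 on ℝ⁻.
x=-1.47: |R|=0.0524
R=−1: 1+5/8x = −1+3/8x ⇒ -1/4x=2 ⇒ x=2/(-1/4)=-8.0000
Confirm numerically:
  x=-6.944: |R|=0.92675 <1
  x=-6.701: |R|=0.90755 <1
  x=-4.969: |R|=0.73536 <1
  x=-4.756: |R|=0.70864 <1
  x=-8.439: |R|=1.02635 >1
  x=-8.099: |R|=1.00613 >1
Stable set (-8.0000, 0).

z* = -8.0000.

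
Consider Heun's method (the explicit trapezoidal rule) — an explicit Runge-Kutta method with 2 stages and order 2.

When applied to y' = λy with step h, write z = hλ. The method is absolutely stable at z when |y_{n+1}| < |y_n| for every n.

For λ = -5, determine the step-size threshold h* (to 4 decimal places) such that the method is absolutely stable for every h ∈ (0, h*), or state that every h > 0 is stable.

On y'=λy, z=hλ:
  order 2, 2-stage ⇒ R(z)=1+z+z^2/2
  (e.g. R(-1.61)=0.68605, |R|=0.68605)

Boundary: |R(x)|=1, x<0.
x=-1.61: |R|=0.6861
|R(-2.15)|=1.1612 |R(-2.11)|=1.1160 |R(-2.09)|=1.0940
Bisect:
  x_lo=-2.5863 |R|=1.7581  x_hi=-0.3618 |R|=0.7036
  mid=-1.47405 |R|=0.61236 →hi
  mid=-2.03015 |R|=1.03061 →lo
  mid=-1.75210 |R|=0.78283 →hi
  mid=-1.89113 |R|=0.89705 →hi
  mid=-1.96064 |R|=0.96141 →hi
  mid=-1.99540 |R|=0.99541 →hi
  mid=-2.01277 |R|=1.01286 →lo
  mid=-2.00409 |R|=1.00409 →lo
  ...
  [-2.00001,-1.99988] ⇒ x*=-2.0000
Stable set (-2.0000, 0).

(-2.0000,0); λ=-5 ⇒ h* = 0.4000.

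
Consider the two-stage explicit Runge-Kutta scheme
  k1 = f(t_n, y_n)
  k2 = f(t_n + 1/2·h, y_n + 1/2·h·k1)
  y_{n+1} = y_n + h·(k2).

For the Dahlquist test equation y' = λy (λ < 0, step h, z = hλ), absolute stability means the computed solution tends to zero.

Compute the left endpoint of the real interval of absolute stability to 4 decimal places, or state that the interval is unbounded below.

On y'=λy, z=hλ:
  k1=λy_n ⇒ h·k1=z·y_n;  k2=λ(1+1/2z)y_n ⇒ h·k2=z(1+1/2z)y_n
  y_{n+1}/y_n = 1 + z(1+1/2z) = 1 + z + 1/2z²
  R(z) = 1 + z + 1/2z².

Need |R(x)|<1, x<0.
x=-0.8: |R|=0.5200
R=1: x+1/2x²=0 ⇒ x=−2=-2.0000; min R=1−1/(4·1/2)=0.5000>−1
Confirm numerically:
  x=-1.706: |R|=0.74922 <1
  x=-1.653: |R|=0.71320 <1
  x=-1.379: |R|=0.57182 <1
  x=-1.177: |R|=0.51566 <1
  x=-2.588: |R|=1.76087 >1
  x=-2.359: |R|=1.42344 >1
  x=-2.340: |R|=1.39780 >1
So |R|<1 on (-2.0000, 0).

left endpoint -2.0000.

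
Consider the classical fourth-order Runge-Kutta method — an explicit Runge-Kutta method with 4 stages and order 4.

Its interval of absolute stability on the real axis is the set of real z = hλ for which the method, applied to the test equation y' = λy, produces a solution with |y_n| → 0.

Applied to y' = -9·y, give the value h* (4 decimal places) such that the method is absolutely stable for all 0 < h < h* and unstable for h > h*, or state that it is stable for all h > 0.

(-2.7853,0); λ=-9 ⇒ h* = 0.3095.

On y'=λy, z=hλ:
  order 4, 4-stage ⇒ R(z)=1+z+z^2/2+z^3/6+z^4/24
  (e.g. R(-1.04)=0.36207, |R|=0.36207)

Find x<0 with |R(x)|<1.
x=-1.04: |R|=0.3621
|R(-2.9)|=1.1872 |R(-1.58)|=0.2705 |R(-1.24)|=0.3095
Bisect:
  x_lo=-3.6192 |R|=3.1779  x_hi=-0.1785 |R|=0.8365
  mid=-1.89885 |R|=0.30456 →hi
  mid=-2.75903 |R|=0.96111 →hi
  mid=-3.18911 |R|=1.80024 →lo
  mid=-2.97407 |R|=1.32397 →lo
  mid=-2.86655 |R|=1.12958 →lo
  mid=-2.81279 |R|=1.04225 →lo
  mid=-2.78591 |R|=1.00092 →lo
  mid=-2.77247 |R|=0.98083 →hi
  ...
  [-2.78549,-2.78528] ⇒ x*=-2.7853
Interval (-2.7853, 0).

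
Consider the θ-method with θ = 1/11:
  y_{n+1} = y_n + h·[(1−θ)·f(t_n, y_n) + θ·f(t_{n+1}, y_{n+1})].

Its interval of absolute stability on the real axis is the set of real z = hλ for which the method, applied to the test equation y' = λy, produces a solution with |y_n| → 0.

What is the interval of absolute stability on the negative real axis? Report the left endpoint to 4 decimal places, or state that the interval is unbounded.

Set f=λy, z=hλ:
  y_{n+1} = y_n + z·[10/11·y_n + 1/11·y_{n+1}] ⇒ (1 − 1/11z)y_{n+1} = (1 + 10/11z)y_n
  Hence R(z) = (1 + 10/11z)/(1 − 1/11z).

Solve |R(x)|<1 on ℝ⁻.
x=-0.71: |R|=0.3330
R=−1: 1+10/11x = −1+1/11x ⇒ -9/11x=2 ⇒ x=2/(-9/11)=-2.4444
Confirm numerically:
  x=-2.063: |R|=0.73720 <1
  x=-1.948: |R|=0.65493 <1
  x=-1.932: |R|=0.64337 <1
  x=-1.594: |R|=0.39225 <1
  x=-2.820: |R|=1.24457 >1
  x=-2.544: |R|=1.06615 >1
Stable set (-2.4444, 0).

z∈(-2.4444,0).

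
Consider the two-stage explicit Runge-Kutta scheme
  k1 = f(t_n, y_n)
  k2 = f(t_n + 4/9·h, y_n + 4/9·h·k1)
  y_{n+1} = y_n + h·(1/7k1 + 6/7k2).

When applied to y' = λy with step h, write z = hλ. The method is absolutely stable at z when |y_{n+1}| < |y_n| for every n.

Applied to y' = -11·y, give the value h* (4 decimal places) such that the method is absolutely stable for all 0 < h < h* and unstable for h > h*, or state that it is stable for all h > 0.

With y'=λy (z=hλ):
  k1=λy_n ⇒ h·k1=z·y_n;  k2=λ(1+4/9z)y_n ⇒ h·k2=z(1+4/9z)y_n
  y_{n+1}/y_n = 1 + 1/7z + 6/7z(1+4/9z) = 1 + z + 8/21z²
  R(z) = 1 + z + 8/21z².

Solve |R(x)|<1 on ℝ⁻.
x=-0.52: |R|=0.5830
R=1: x+8/21x²=0 ⇒ x=−21/8=-2.6250; min R=1−1/(4·8/21)=0.3438>−1
Confirm numerically:
  x=-2.316: |R|=0.72737 <1
  x=-1.868: |R|=0.46130 <1
  x=-1.794: |R|=0.43207 <1
  x=-1.706: |R|=0.40274 <1
  x=-2.983: |R|=1.40682 >1
  x=-2.703: |R|=1.08032 >1
Interval (-2.6250, 0).

(-2.6250,0); λ=-11 ⇒ h* = (21/8)/11 = 0.2386.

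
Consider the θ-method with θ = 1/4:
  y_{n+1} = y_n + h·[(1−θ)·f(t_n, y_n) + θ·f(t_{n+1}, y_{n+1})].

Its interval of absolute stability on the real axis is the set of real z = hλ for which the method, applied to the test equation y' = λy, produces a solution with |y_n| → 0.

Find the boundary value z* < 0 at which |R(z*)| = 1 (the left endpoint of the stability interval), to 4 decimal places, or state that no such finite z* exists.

Test eqn y'=λy, z=hλ:
  y_{n+1} = y_n + z·[3/4·y_n + 1/4·y_{n+1}] ⇒ (1 − 1/4z)y_{n+1} = (1 + 3/4z)y_n
  Hence R(z) = (1 + 3/4z)/(1 − 1/4z).

Boundary: |R(x)|=1, x<0.
x=-1.6: |R|=0.1429
R=−1: 1+3/4x = −1+1/4x ⇒ -1/2x=2 ⇒ x=2/(-1/2)=-4.0000
Confirm numerically:
  x=-2.640: |R|=0.59036 <1
  x=-2.063: |R|=0.36104 <1
  x=-1.709: |R|=0.19741 <1
  x=-4.155: |R|=1.03801 >1
  x=-4.026: |R|=1.00648 >1
Stable set (-4.0000, 0).

z* = -4.0000.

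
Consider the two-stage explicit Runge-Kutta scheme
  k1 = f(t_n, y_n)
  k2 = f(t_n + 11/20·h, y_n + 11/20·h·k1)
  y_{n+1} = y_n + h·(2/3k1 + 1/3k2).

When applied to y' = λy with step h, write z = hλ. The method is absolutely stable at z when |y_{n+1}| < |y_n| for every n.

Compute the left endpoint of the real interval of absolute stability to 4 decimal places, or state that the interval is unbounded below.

left endpoint -5.4545.

Set f=λy, z=hλ:
  k1=λy_n ⇒ h·k1=z·y_n;  k2=λ(1+11/20z)y_n ⇒ h·k2=z(1+11/20z)y_n
  y_{n+1}/y_n = 1 + 2/3z + 1/3z(1+11/20z) = 1 + z + 11/60z²
  ⇒ R(z) = 1 + z + 11/60z².

Find x<0 with |R(x)|<1.
x=-1: |R|=0.1833
R=1: x+11/60x²=0 ⇒ x=−60/11=-5.4545; min R=1−1/(4·11/60)=-0.3636>−1
Confirm numerically:
  x=-5.081: |R|=0.65204 <1
  x=-4.617: |R|=0.29106 <1
  x=-4.352: |R|=0.12032 <1
  x=-2.882: |R|=0.35925 <1
  x=-5.856: |R|=1.43100 >1
  x=-5.544: |R|=1.09092 >1
So |R|<1 on (-5.4545, 0).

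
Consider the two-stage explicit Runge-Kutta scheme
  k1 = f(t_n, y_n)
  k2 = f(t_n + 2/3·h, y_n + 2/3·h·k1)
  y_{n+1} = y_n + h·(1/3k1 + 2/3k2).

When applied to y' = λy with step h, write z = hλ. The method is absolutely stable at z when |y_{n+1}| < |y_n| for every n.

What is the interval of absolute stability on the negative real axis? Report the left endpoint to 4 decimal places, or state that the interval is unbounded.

Test eqn y'=λy, z=hλ:
  k1=λy_n ⇒ h·k1=z·y_n;  k2=λ(1+2/3z)y_n ⇒ h·k2=z(1+2/3z)y_n
  y_{n+1}/y_n = 1 + 1/3z + 2/3z(1+2/3z) = 1 + z + 4/9z²
  R(z) = 1 + z + 4/9z².

Find x<0 with |R(x)|<1.
x=-1.16: |R|=0.4380
R=1: x+4/9x²=0 ⇒ x=−9/4=-2.2500; min R=1−1/(4·4/9)=0.4375>−1
Confirm numerically:
  x=-1.854: |R|=0.67370 <1
  x=-1.351: |R|=0.46020 <1
  x=-1.116: |R|=0.43754 <1
  x=-2.762: |R|=1.62851 >1
  x=-2.578: |R|=1.37582 >1
  x=-2.376: |R|=1.13306 >1
Interval (-2.2500, 0).

(-2.2500, 0).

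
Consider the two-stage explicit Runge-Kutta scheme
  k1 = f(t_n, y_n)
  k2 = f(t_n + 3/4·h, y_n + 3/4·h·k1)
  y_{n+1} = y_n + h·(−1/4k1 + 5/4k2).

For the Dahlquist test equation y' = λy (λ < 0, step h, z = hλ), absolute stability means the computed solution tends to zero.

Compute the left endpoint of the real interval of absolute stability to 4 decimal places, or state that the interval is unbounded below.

z* = -1.0667.

Set f=λy, z=hλ:
  k1=λy_n ⇒ h·k1=z·y_n;  k2=λ(1+3/4z)y_n ⇒ h·k2=z(1+3/4z)y_n
  y_{n+1}/y_n = 1 − 1/4z + 5/4z(1+3/4z) = 1 + z + 15/16z²
  ⇒ R(z) = 1 + z + 15/16z².

Need |R(x)|<1, x<0.
x=-0.32: |R|=0.7760
R=1: x+15/16x²=0 ⇒ x=−16/15=-1.0667; min R=1−1/(4·15/16)=0.7333>−1
Confirm numerically:
  x=-0.999: |R|=0.93663 <1
  x=-0.877: |R|=0.84406 <1
  x=-0.747: |R|=0.77613 <1
  x=-0.678: |R|=0.75295 <1
  x=-1.496: |R|=1.60214 >1
  x=-1.390: |R|=1.42134 >1
  x=-1.258: |R|=1.22565 >1
So |R|<1 on (-1.0667, 0).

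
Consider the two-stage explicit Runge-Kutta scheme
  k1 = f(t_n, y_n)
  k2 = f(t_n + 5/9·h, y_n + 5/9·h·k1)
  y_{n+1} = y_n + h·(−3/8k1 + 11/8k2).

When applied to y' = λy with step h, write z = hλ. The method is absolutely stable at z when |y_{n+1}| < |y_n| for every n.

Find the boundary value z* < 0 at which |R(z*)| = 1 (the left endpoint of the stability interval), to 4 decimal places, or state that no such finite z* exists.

z* = -1.3091.

On y'=λy, z=hλ:
  k1=λy_n ⇒ h·k1=z·y_n;  k2=λ(1+5/9z)y_n ⇒ h·k2=z(1+5/9z)y_n
  y_{n+1}/y_n = 1 − 3/8z + 11/8z(1+5/9z) = 1 + z + 55/72z²
  so R(z) = 1 + z + 55/72z².

Find x<0 with |R(x)|<1.
x=-0.39: |R|=0.7262
R=1: x+55/72x²=0 ⇒ x=−72/55=-1.3091; min R=1−1/(4·55/72)=0.6727>−1
Confirm numerically:
  x=-1.167: |R|=0.87333 <1
  x=-1.157: |R|=0.86558 <1
  x=-1.050: |R|=0.79219 <1
  x=-1.694: |R|=1.49808 >1
  x=-1.385: |R|=1.08031 >1
So |R|<1 on (-1.3091, 0).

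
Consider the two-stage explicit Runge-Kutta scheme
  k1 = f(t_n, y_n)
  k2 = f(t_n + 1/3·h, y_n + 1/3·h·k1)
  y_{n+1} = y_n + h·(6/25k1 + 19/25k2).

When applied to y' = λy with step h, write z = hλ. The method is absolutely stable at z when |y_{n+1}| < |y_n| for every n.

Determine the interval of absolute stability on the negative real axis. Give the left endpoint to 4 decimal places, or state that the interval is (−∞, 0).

z∈(-3.9474,0).

Test eqn y'=λy, z=hλ:
  k1=λy_n ⇒ h·k1=z·y_n;  k2=λ(1+1/3z)y_n ⇒ h·k2=z(1+1/3z)y_n
  y_{n+1}/y_n = 1 + 6/25z + 19/25z(1+1/3z) = 1 + z + 19/75z²
  Hence R(z) = 1 + z + 19/75z².

Find x<0 with |R(x)|<1.
x=-1.22: |R|=0.1571
R=1: x+19/75x²=0 ⇒ x=−75/19=-3.9474; min R=1−1/(4·19/75)=0.0132>−1
Confirm numerically:
  x=-3.350: |R|=0.49303 <1
  x=-2.491: |R|=0.08095 <1
  x=-2.484: |R|=0.07913 <1
  x=-1.706: |R|=0.03131 <1
  x=-4.352: |R|=1.44611 >1
  x=-4.044: |R|=1.09900 >1
So |R|<1 on (-3.9474, 0).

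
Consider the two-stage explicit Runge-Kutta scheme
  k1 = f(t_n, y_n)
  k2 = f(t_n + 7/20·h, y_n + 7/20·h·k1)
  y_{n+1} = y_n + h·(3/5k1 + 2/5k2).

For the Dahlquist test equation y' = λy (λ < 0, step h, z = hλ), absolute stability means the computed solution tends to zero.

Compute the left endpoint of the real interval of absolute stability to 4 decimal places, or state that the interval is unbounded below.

z* = -7.1429.

Set f=λy, z=hλ:
  k1=λy_n ⇒ h·k1=z·y_n;  k2=λ(1+7/20z)y_n ⇒ h·k2=z(1+7/20z)y_n
  y_{n+1}/y_n = 1 + 3/5z + 2/5z(1+7/20z) = 1 + z + 7/50z²
  R(z) = 1 + z + 7/50z².

Find x<0 with |R(x)|<1.
x=-0.75: |R|=0.3287
R=1: x+7/50x²=0 ⇒ x=−50/7=-7.1429; min R=1−1/(4·7/50)=-0.7857>−1
Confirm numerically:
  x=-7.070: |R|=0.92789 <1
  x=-6.626: |R|=0.52054 <1
  x=-3.404: |R|=0.78179 <1
  x=-7.708: |R|=1.60986 >1
  x=-7.380: |R|=1.24502 >1
Interval (-7.1429, 0).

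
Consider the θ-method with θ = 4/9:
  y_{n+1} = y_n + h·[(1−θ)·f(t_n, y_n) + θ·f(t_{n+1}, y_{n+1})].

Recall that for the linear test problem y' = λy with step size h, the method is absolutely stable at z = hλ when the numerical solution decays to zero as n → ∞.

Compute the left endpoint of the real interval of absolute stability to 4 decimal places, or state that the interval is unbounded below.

left endpoint -18.0000.

Set f=λy, z=hλ:
  y_{n+1} = y_n + z·[5/9·y_n + 4/9·y_{n+1}] ⇒ (1 − 4/9z)y_{n+1} = (1 + 5/9z)y_n
  ⇒ R(z) = (1 + 5/9z)/(1 − 4/9z).

Find x<0 with |R(x)|<1.
x=-0.85: |R|=0.3831
R=−1: 1+5/9x = −1+4/9x ⇒ -1/9x=2 ⇒ x=2/(-1/9)=-18.0000
Confirm numerically:
  x=-16.389: |R|=0.97839 <1
  x=-12.492: |R|=0.90659 <1
  x=-10.003: |R|=0.83684 <1
  x=-18.458: |R|=1.00553 >1
  x=-18.351: |R|=1.00426 >1
  x=-18.162: |R|=1.00198 >1
Stable set (-18.0000, 0).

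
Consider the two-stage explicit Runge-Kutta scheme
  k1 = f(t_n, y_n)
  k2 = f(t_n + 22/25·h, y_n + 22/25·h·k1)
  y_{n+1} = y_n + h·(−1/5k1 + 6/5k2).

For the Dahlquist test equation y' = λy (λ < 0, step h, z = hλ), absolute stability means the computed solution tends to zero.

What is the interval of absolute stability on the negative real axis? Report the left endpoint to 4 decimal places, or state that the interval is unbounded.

Test eqn y'=λy, z=hλ:
  k1=λy_n ⇒ h·k1=z·y_n;  k2=λ(1+22/25z)y_n ⇒ h·k2=z(1+22/25z)y_n
  y_{n+1}/y_n = 1 − 1/5z + 6/5z(1+22/25z) = 1 + z + 132/125z²
  Hence R(z) = 1 + z + 132/125z².

Need |R(x)|<1, x<0.
x=-1.53: |R|=1.9420
R=1: x+132/125x²=0 ⇒ x=−125/132=-0.9470; min R=1−1/(4·132/125)=0.7633>−1
Confirm numerically:
  x=-0.802: |R|=0.87722 <1
  x=-0.586: |R|=0.77663 <1
  x=-0.432: |R|=0.76507 <1
  x=-1.493: |R|=1.86088 >1
  x=-1.004: |R|=1.06046 >1
So |R|<1 on (-0.9470, 0).

(-0.9470, 0).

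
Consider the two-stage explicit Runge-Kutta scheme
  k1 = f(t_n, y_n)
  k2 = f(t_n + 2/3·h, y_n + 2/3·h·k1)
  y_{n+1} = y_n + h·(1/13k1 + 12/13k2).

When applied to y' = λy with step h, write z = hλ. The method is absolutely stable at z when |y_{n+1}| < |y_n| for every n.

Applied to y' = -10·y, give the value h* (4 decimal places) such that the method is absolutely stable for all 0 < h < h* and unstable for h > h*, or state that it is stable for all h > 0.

(-1.6250,0); λ=-10 ⇒ h* = (13/8)/10 = 0.1625.

On y'=λy, z=hλ:
  k1=λy_n ⇒ h·k1=z·y_n;  k2=λ(1+2/3z)y_n ⇒ h·k2=z(1+2/3z)y_n
  y_{n+1}/y_n = 1 + 1/13z + 12/13z(1+2/3z) = 1 + z + 8/13z²
  ⇒ R(z) = 1 + z + 8/13z².

Solve |R(x)|<1 on ℝ⁻.
x=-1.49: |R|=0.8762
R=1: x+8/13x²=0 ⇒ x=−13/8=-1.6250; min R=1−1/(4·8/13)=0.5938>−1
Confirm numerically:
  x=-1.299: |R|=0.73940 <1
  x=-1.230: |R|=0.70102 <1
  x=-1.174: |R|=0.67417 <1
  x=-0.822: |R|=0.59381 <1
  x=-1.898: |R|=1.31886 >1
  x=-1.686: |R|=1.06329 >1
Stable set (-1.6250, 0).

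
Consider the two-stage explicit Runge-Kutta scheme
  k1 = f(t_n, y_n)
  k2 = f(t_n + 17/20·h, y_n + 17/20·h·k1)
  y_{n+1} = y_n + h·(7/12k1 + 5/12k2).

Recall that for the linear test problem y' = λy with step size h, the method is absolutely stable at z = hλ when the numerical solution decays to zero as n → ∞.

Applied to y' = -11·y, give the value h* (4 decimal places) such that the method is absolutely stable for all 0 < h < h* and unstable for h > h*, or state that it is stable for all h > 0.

Set f=λy, z=hλ:
  k1=λy_n ⇒ h·k1=z·y_n;  k2=λ(1+17/20z)y_n ⇒ h·k2=z(1+17/20z)y_n
  y_{n+1}/y_n = 1 + 7/12z + 5/12z(1+17/20z) = 1 + z + 17/48z²
  ⇒ R(z) = 1 + z + 17/48z².

Find x<0 with |R(x)|<1.
x=-0.7: |R|=0.4735
R=1: x+17/48x²=0 ⇒ x=−48/17=-2.8235; min R=1−1/(4·17/48)=0.2941>−1
Confirm numerically:
  x=-2.791: |R|=0.96785 <1
  x=-2.051: |R|=0.43884 <1
  x=-1.597: |R|=0.30627 <1
  x=-3.395: |R|=1.68713 >1
  x=-3.362: |R|=1.64116 >1
  x=-2.952: |R|=1.13432 >1
Interval (-2.8235, 0).

(-2.8235,0); λ=-11 ⇒ h* = (48/17)/11 = 0.2567.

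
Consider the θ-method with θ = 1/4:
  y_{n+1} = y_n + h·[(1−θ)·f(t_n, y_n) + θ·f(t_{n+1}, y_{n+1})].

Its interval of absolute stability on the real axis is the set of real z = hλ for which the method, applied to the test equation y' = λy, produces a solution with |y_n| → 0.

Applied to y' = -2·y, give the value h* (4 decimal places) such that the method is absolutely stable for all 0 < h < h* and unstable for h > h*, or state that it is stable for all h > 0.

(-4.0000,0); λ=-2 ⇒ h* = (4)/2 = 2.0000.

Set f=λy, z=hλ:
  y_{n+1} = y_n + z·[3/4·y_n + 1/4·y_{n+1}] ⇒ (1 − 1/4z)y_{n+1} = (1 + 3/4z)y_n
  ⇒ R(z) = (1 + 3/4z)/(1 − 1/4z).

Need |R(x)|<1, x<0.
x=-1.03: |R|=0.1809
R=−1: 1+3/4x = −1+1/4x ⇒ -1/2x=2 ⇒ x=2/(-1/2)=-4.0000
Confirm numerically:
  x=-3.742: |R|=0.93335 <1
  x=-3.391: |R|=0.83520 <1
  x=-2.031: |R|=0.34704 <1
  x=-4.547: |R|=1.12800 >1
  x=-4.435: |R|=1.10314 >1
  x=-4.182: |R|=1.04449 >1
Stable set (-4.0000, 0).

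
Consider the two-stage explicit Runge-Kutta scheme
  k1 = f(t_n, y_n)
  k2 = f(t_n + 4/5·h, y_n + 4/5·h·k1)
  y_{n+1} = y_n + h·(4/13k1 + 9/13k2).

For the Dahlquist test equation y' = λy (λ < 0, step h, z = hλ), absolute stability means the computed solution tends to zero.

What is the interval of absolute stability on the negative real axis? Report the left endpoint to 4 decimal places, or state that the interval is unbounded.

Set f=λy, z=hλ:
  k1=λy_n ⇒ h·k1=z·y_n;  k2=λ(1+4/5z)y_n ⇒ h·k2=z(1+4/5z)y_n
  y_{n+1}/y_n = 1 + 4/13z + 9/13z(1+4/5z) = 1 + z + 36/65z²
  ⇒ R(z) = 1 + z + 36/65z².

Boundary: |R(x)|=1, x<0.
x=-1.23: |R|=0.6079
R=1: x+36/65x²=0 ⇒ x=−65/36=-1.8056; min R=1−1/(4·36/65)=0.5486>−1
Confirm numerically:
  x=-1.755: |R|=0.95086 <1
  x=-1.567: |R|=0.79296 <1
  x=-1.289: |R|=0.63123 <1
  x=-0.805: |R|=0.55391 <1
  x=-2.343: |R|=1.69742 >1
  x=-2.290: |R|=1.61442 >1
Stable set (-1.8056, 0).

z∈(-1.8056,0).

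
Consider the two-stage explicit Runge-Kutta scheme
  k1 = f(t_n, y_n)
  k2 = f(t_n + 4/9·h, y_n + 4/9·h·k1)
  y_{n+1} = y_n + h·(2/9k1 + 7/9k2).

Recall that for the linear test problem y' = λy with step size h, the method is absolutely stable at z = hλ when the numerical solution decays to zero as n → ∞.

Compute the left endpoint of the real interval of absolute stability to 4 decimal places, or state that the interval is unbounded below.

left endpoint -2.8929.

With y'=λy (z=hλ):
  k1=λy_n ⇒ h·k1=z·y_n;  k2=λ(1+4/9z)y_n ⇒ h·k2=z(1+4/9z)y_n
  y_{n+1}/y_n = 1 + 2/9z + 7/9z(1+4/9z) = 1 + z + 28/81z²
  so R(z) = 1 + z + 28/81z².

Boundary: |R(x)|=1, x<0.
x=-0.75: |R|=0.4444
R=1: x+28/81x²=0 ⇒ x=−81/28=-2.8929; min R=1−1/(4·28/81)=0.2768>−1
Confirm numerically:
  x=-2.600: |R|=0.73679 <1
  x=-2.197: |R|=0.47153 <1
  x=-2.022: |R|=0.39130 <1
  x=-1.865: |R|=0.33735 <1
  x=-3.438: |R|=1.64787 >1
  x=-3.347: |R|=1.52544 >1
  x=-2.942: |R|=1.04998 >1
Interval (-2.8929, 0).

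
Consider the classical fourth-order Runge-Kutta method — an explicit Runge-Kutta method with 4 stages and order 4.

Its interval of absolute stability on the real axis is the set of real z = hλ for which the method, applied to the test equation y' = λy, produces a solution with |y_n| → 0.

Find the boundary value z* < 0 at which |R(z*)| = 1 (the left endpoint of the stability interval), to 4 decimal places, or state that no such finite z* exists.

With y'=λy (z=hλ):
  order 4, 4-stage ⇒ R(z)=1+z+z^2/2+z^3/6+z^4/24
  (e.g. R(-0.74)=0.47876, |R|=0.47876)

Boundary: |R(x)|=1, x<0.
x=-0.74: |R|=0.4788
|R(-2.56)|=0.7102 |R(-1.77)|=0.2812 |R(-0.58)|=0.5604
Bisect:
  x_lo=-3.2081 |R|=1.8485  x_hi=-0.2748 |R|=0.7597
  mid=-1.74149 |R|=0.27788 →hi
  mid=-2.47481 |R|=0.62429 →hi
  mid=-2.84148 |R|=1.08807 →lo
  mid=-2.65815 |R|=0.82462 →hi
  mid=-2.74981 |R|=0.94781 →hi
  mid=-2.79564 |R|=1.01572 →lo
  mid=-2.77273 |R|=0.98122 →hi
  mid=-2.78419 |R|=0.99833 →hi
  mid=-2.78992 |R|=1.00699 →lo
  mid=-2.78705 |R|=1.00265 →lo
  ...
  [-2.78544,-2.78526] ⇒ x*=-2.7853
Stable set (-2.7853, 0).

z* = -2.7853.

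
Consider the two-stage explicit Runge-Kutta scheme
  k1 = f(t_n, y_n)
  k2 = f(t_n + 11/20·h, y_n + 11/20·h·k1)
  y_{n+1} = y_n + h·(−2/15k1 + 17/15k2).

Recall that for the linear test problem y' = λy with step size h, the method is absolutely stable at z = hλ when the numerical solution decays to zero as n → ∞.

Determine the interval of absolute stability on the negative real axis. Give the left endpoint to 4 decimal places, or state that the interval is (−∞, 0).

Test eqn y'=λy, z=hλ:
  k1=λy_n ⇒ h·k1=z·y_n;  k2=λ(1+11/20z)y_n ⇒ h·k2=z(1+11/20z)y_n
  y_{n+1}/y_n = 1 − 2/15z + 17/15z(1+11/20z) = 1 + z + 187/300z²
  ⇒ R(z) = 1 + z + 187/300z².

Solve |R(x)|<1 on ℝ⁻.
x=-1.44: |R|=0.8525
R=1: x+187/300x²=0 ⇒ x=−300/187=-1.6043; min R=1−1/(4·187/300)=0.5989>−1
Confirm numerically:
  x=-1.198: |R|=0.69661 <1
  x=-0.965: |R|=0.61546 <1
  x=-0.787: |R|=0.59907 <1
  x=-2.066: |R|=1.59461 >1
  x=-1.818: |R|=1.24219 >1
  x=-1.789: |R|=1.20599 >1
Interval (-1.6043, 0).

z∈(-1.6043,0).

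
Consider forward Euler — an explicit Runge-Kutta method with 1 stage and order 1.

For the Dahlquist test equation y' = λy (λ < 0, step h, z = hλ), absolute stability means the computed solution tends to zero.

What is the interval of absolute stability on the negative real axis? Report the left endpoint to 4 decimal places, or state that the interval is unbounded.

(-2.0000, 0).

Set f=λy, z=hλ:
  order 1, 1-stage ⇒ R(z)=1+z
  (e.g. R(-0.59)=0.41000, |R|=0.41000)

Need |R(x)|<1, x<0.
x=-0.59: |R|=0.4100
|R(-1.93)|=0.9300 |R(-1.48)|=0.4800 |R(-0.81)|=0.1900
Bisect:
  x_lo=-2.8697 |R|=1.8697  x_hi=-0.3877 |R|=0.6123
  mid=-1.62871 |R|=0.62871 →hi
  mid=-2.24922 |R|=1.24922 →lo
  mid=-1.93896 |R|=0.93896 →hi
  mid=-2.09409 |R|=1.09409 →lo
  mid=-2.01653 |R|=1.01653 →lo
  mid=-1.97774 |R|=0.97774 →hi
  mid=-1.99714 |R|=0.99714 →hi
  mid=-2.00683 |R|=1.00683 →lo
  mid=-2.00198 |R|=1.00198 →lo
  ...
  [-2.00001,-1.99986] ⇒ x*=-2.0000
Interval (-2.0000, 0).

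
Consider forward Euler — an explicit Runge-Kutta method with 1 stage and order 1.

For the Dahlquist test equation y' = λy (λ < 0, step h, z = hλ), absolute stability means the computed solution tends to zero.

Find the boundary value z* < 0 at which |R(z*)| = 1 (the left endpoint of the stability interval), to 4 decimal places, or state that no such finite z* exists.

Set f=λy, z=hλ:
  order 1, 1-stage ⇒ R(z)=1+z
  (e.g. R(-1.17)=-0.17000, |R|=0.17000)

Boundary: |R(x)|=1, x<0.
x=-1.17: |R|=0.1700
|R(-2.35)|=1.3500 |R(-1.48)|=0.4800 |R(-0.77)|=0.2300
Bisect:
  x_lo=-2.4520 |R|=1.4520  x_hi=-0.1252 |R|=0.8748
  mid=-1.28861 |R|=0.28861 →hi
  mid=-1.87031 |R|=0.87031 →hi
  mid=-2.16117 |R|=1.16117 →lo
  mid=-2.01574 |R|=1.01574 →lo
  mid=-1.94303 |R|=0.94303 →hi
  mid=-1.97938 |R|=0.97938 →hi
  mid=-1.99756 |R|=0.99756 →hi
  mid=-2.00665 |R|=1.00665 →lo
  ...
  [-2.00012,-1.99997] ⇒ x*=-2.0000
So |R|<1 on (-2.0000, 0).

left endpoint -2.0000.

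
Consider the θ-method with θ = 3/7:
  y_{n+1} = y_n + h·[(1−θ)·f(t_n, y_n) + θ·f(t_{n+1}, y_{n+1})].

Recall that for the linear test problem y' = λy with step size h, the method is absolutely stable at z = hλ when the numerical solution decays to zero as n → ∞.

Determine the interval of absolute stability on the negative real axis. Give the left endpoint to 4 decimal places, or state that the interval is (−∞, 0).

z∈(-14.0000,0).

On y'=λy, z=hλ:
  y_{n+1} = y_n + z·[4/7·y_n + 3/7·y_{n+1}] ⇒ (1 − 3/7z)y_{n+1} = (1 + 4/7z)y_n
  ⇒ R(z) = (1 + 4/7z)/(1 − 3/7z).

Need |R(x)|<1, x<0.
x=-0.65: |R|=0.4916
R=−1: 1+4/7x = −1+3/7x ⇒ -1/7x=2 ⇒ x=2/(-1/7)=-14.0000
Confirm numerically:
  x=-10.328: |R|=0.90333 <1
  x=-10.144: |R|=0.89699 <1
  x=-8.156: |R|=0.81429 <1
  x=-14.520: |R|=1.01028 >1
  x=-14.486: |R|=1.00963 >1
  x=-14.070: |R|=1.00142 >1
Interval (-14.0000, 0).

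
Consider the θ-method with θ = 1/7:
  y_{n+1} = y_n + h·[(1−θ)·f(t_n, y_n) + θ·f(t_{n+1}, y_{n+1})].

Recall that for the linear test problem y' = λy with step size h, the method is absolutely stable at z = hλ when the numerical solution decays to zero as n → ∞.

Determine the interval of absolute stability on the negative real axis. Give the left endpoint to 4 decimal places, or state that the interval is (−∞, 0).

On y'=λy, z=hλ:
  y_{n+1} = y_n + z·[6/7·y_n + 1/7·y_{n+1}] ⇒ (1 − 1/7z)y_{n+1} = (1 + 6/7z)y_n
  Hence R(z) = (1 + 6/7z)/(1 − 1/7z).

Solve |R(x)|<1 on ℝ⁻.
x=-1.74: |R|=0.3936
R=−1: 1+6/7x = −1+1/7x ⇒ -5/7x=2 ⇒ x=2/(-5/7)=-2.8000
Confirm numerically:
  x=-2.168: |R|=0.65532 <1
  x=-2.000: |R|=0.55556 <1
  x=-1.323: |R|=0.11270 <1
  x=-3.191: |R|=1.19184 >1
  x=-2.986: |R|=1.09313 >1
Interval (-2.8000, 0).

(-2.8000, 0).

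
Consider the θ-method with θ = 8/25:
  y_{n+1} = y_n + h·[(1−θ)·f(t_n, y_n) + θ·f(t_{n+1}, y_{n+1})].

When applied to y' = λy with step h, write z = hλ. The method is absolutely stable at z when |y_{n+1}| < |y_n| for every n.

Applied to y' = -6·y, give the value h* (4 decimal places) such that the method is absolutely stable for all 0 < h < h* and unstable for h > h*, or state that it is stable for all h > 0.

On y'=λy, z=hλ:
  y_{n+1} = y_n + z·[17/25·y_n + 8/25·y_{n+1}] ⇒ (1 − 8/25z)y_{n+1} = (1 + 17/25z)y_n
  so R(z) = (1 + 17/25z)/(1 − 8/25z).

Find x<0 with |R(x)|<1.
x=-0.65: |R|=0.4619
R=−1: 1+17/25x = −1+8/25x ⇒ -9/25x=2 ⇒ x=2/(-9/25)=-5.5556
Confirm numerically:
  x=-5.305: |R|=0.96656 <1
  x=-3.069: |R|=0.54837 <1
  x=-2.627: |R|=0.42722 <1
  x=-6.116: |R|=1.06823 >1
  x=-5.677: |R|=1.01552 >1
  x=-5.628: |R|=1.00931 >1
Stable set (-5.5556, 0).

(-5.5556,0); λ=-6 ⇒ h* = (50/9)/6 = 0.9259.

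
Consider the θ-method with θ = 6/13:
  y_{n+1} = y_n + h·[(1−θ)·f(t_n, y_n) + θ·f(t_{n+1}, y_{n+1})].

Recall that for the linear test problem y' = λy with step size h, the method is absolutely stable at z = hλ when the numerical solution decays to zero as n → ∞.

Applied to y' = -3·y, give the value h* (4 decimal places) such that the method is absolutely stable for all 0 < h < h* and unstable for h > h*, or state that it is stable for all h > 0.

On y'=λy, z=hλ:
  y_{n+1} = y_n + z·[7/13·y_n + 6/13·y_{n+1}] ⇒ (1 − 6/13z)y_{n+1} = (1 + 7/13z)y_n
  R(z) = (1 + 7/13z)/(1 − 6/13z).

Boundary: |R(x)|=1, x<0.
x=-1.65: |R|=0.0633
R=−1: 1+7/13x = −1+6/13x ⇒ -1/13x=2 ⇒ x=2/(-1/13)=-26.0000
Confirm numerically:
  x=-25.062: |R|=0.99426 <1
  x=-14.759: |R|=0.88931 <1
  x=-13.105: |R|=0.85927 <1
  x=-26.513: |R|=1.00298 >1
  x=-26.129: |R|=1.00076 >1
So |R|<1 on (-26.0000, 0).

(-26.0000,0); λ=-3 ⇒ h* = (26)/3 = 8.6667.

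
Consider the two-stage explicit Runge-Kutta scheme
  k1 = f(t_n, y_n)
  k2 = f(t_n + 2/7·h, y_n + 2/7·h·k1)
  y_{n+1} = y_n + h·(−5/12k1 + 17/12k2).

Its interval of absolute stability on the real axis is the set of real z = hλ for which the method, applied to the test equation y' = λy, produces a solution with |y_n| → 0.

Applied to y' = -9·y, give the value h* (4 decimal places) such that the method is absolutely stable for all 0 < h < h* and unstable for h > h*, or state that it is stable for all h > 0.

(-2.4706,0); λ=-9 ⇒ h* = (42/17)/9 = 0.2745.

Test eqn y'=λy, z=hλ:
  k1=λy_n ⇒ h·k1=z·y_n;  k2=λ(1+2/7z)y_n ⇒ h·k2=z(1+2/7z)y_n
  y_{n+1}/y_n = 1 − 5/12z + 17/12z(1+2/7z) = 1 + z + 17/42z²
  so R(z) = 1 + z + 17/42z².

Need |R(x)|<1, x<0.
x=-1.24: |R|=0.3824
R=1: x+17/42x²=0 ⇒ x=−42/17=-2.4706; min R=1−1/(4·17/42)=0.3824>−1
Confirm numerically:
  x=-2.255: |R|=0.80322 <1
  x=-1.881: |R|=0.55111 <1
  x=-1.103: |R|=0.38944 <1
  x=-1.009: |R|=0.40308 <1
  x=-2.631: |R|=1.17083 >1
  x=-2.494: |R|=1.02363 >1
Stable set (-2.4706, 0).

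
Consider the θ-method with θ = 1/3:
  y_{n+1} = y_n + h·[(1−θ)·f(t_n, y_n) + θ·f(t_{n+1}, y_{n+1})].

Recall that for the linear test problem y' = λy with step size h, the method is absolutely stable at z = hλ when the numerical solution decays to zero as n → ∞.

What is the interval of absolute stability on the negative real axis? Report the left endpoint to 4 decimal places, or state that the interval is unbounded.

With y'=λy (z=hλ):
  y_{n+1} = y_n + z·[2/3·y_n + 1/3·y_{n+1}] ⇒ (1 − 1/3z)y_{n+1} = (1 + 2/3z)y_n
  R(z) = (1 + 2/3z)/(1 − 1/3z).

Need |R(x)|<1, x<0.
x=-1.04: |R|=0.2277
R=−1: 1+2/3x = −1+1/3x ⇒ -1/3x=2 ⇒ x=2/(-1/3)=-6.0000
Confirm numerically:
  x=-5.814: |R|=0.97890 <1
  x=-5.441: |R|=0.93378 <1
  x=-3.693: |R|=0.65531 <1
  x=-2.762: |R|=0.43804 <1
  x=-6.397: |R|=1.04225 >1
  x=-6.157: |R|=1.01715 >1
Interval (-6.0000, 0).

(-6.0000, 0).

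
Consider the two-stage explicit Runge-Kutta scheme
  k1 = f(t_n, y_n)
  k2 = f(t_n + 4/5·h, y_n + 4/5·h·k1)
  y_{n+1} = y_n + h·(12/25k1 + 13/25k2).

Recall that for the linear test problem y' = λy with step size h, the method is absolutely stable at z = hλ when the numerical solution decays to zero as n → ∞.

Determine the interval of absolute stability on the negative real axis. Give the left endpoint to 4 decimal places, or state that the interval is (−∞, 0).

With y'=λy (z=hλ):
  k1=λy_n ⇒ h·k1=z·y_n;  k2=λ(1+4/5z)y_n ⇒ h·k2=z(1+4/5z)y_n
  y_{n+1}/y_n = 1 + 12/25z + 13/25z(1+4/5z) = 1 + z + 52/125z²
  ⇒ R(z) = 1 + z + 52/125z².

Need |R(x)|<1, x<0.
x=-0.32: |R|=0.7226
R=1: x+52/125x²=0 ⇒ x=−125/52=-2.4038; min R=1−1/(4·52/125)=0.3990>−1
Confirm numerically:
  x=-2.302: |R|=0.90247 <1
  x=-2.138: |R|=0.76355 <1
  x=-1.428: |R|=0.42030 <1
  x=-2.748: |R|=1.39343 >1
  x=-2.680: |R|=1.30788 >1
  x=-2.459: |R|=1.05642 >1
Stable set (-2.4038, 0).

z∈(-2.4038,0).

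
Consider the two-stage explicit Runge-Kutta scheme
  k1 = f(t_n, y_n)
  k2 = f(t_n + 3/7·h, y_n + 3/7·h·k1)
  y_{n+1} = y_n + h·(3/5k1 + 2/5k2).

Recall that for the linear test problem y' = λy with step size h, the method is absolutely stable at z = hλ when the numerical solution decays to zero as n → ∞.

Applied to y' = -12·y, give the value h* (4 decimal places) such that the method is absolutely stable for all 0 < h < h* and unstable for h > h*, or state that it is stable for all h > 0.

Set f=λy, z=hλ:
  k1=λy_n ⇒ h·k1=z·y_n;  k2=λ(1+3/7z)y_n ⇒ h·k2=z(1+3/7z)y_n
  y_{n+1}/y_n = 1 + 3/5z + 2/5z(1+3/7z) = 1 + z + 6/35z²
  ⇒ R(z) = 1 + z + 6/35z².

Solve |R(x)|<1 on ℝ⁻.
x=-0.46: |R|=0.5763
R=1: x+6/35x²=0 ⇒ x=−35/6=-5.8333; min R=1−1/(4·6/35)=-0.4583>−1
Confirm numerically:
  x=-4.733: |R|=0.10722 <1
  x=-3.069: |R|=0.45436 <1
  x=-2.958: |R|=0.45804 <1
  x=-6.301: |R|=1.50516 >1
  x=-6.233: |R|=1.42705 >1
  x=-6.072: |R|=1.24843 >1
Stable set (-5.8333, 0).

(-5.8333,0); λ=-12 ⇒ h* = (35/6)/12 = 0.4861.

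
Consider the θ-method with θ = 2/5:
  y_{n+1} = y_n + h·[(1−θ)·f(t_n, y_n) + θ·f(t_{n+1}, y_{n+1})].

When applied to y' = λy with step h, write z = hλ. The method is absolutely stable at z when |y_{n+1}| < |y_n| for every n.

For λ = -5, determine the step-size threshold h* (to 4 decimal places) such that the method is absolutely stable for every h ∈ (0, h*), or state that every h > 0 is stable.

Test eqn y'=λy, z=hλ:
  y_{n+1} = y_n + z·[3/5·y_n + 2/5·y_{n+1}] ⇒ (1 − 2/5z)y_{n+1} = (1 + 3/5z)y_n
  ⇒ R(z) = (1 + 3/5z)/(1 − 2/5z).

Boundary: |R(x)|=1, x<0.
x=-1.66: |R|=0.0024
R=−1: 1+3/5x = −1+2/5x ⇒ -1/5x=2 ⇒ x=2/(-1/5)=-10.0000
Confirm numerically:
  x=-9.937: |R|=0.99747 <1
  x=-6.793: |R|=0.82745 <1
  x=-4.377: |R|=0.59117 <1
  x=-10.596: |R|=1.02276 >1
  x=-10.349: |R|=1.01358 >1
  x=-10.285: |R|=1.01115 >1
Interval (-10.0000, 0).

(-10.0000,0); λ=-5 ⇒ h* = (10)/5 = 2.0000.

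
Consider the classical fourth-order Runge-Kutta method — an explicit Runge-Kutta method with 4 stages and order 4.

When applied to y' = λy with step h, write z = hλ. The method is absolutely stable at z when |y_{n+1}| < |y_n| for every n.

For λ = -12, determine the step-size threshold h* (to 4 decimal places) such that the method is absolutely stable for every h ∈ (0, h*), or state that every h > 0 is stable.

(-2.7853,0); λ=-12 ⇒ h* = 0.2321.

On y'=λy, z=hλ:
  order 4, 4-stage ⇒ R(z)=1+z+z^2/2+z^3/6+z^4/24
  (e.g. R(-0.45)=0.63777, |R|=0.63777)

Boundary: |R(x)|=1, x<0.
x=-0.45: |R|=0.6378
|R(-2.75)|=0.9481 |R(-1.89)|=0.3025 |R(-0.66)|=0.5178
Bisect:
  x_lo=-3.6196 |R|=3.1796  x_hi=-0.0613 |R|=0.9405
  mid=-1.84048 |R|=0.29223 →hi
  mid=-2.73004 |R|=0.91985 →hi
  mid=-3.17483 |R|=1.76468 →lo
  mid=-2.95244 |R|=1.28267 →lo
  mid=-2.84124 |R|=1.08768 →lo
  mid=-2.78564 |R|=1.00053 →lo
  mid=-2.75784 |R|=0.95940 →hi
  ...
  [-2.78543,-2.78521] ⇒ x*=-2.7853
So |R|<1 on (-2.7853, 0).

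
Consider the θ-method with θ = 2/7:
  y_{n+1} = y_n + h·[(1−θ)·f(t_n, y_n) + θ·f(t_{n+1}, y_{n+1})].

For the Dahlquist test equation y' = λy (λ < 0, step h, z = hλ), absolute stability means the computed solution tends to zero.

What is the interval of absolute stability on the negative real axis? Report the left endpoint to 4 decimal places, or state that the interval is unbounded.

z∈(-4.6667,0).

On y'=λy, z=hλ:
  y_{n+1} = y_n + z·[5/7·y_n + 2/7·y_{n+1}] ⇒ (1 − 2/7z)y_{n+1} = (1 + 5/7z)y_n
  so R(z) = (1 + 5/7z)/(1 − 2/7z).

Boundary: |R(x)|=1, x<0.
x=-0.51: |R|=0.5549
R=−1: 1+5/7x = −1+2/7x ⇒ -3/7x=2 ⇒ x=2/(-3/7)=-4.6667
Confirm numerically:
  x=-4.002: |R|=0.86710 <1
  x=-3.333: |R|=0.70723 <1
  x=-3.029: |R|=0.62376 <1
  x=-2.180: |R|=0.34331 <1
  x=-5.158: |R|=1.08512 >1
  x=-5.092: |R|=1.07426 >1
  x=-4.992: |R|=1.05747 >1
Interval (-4.6667, 0).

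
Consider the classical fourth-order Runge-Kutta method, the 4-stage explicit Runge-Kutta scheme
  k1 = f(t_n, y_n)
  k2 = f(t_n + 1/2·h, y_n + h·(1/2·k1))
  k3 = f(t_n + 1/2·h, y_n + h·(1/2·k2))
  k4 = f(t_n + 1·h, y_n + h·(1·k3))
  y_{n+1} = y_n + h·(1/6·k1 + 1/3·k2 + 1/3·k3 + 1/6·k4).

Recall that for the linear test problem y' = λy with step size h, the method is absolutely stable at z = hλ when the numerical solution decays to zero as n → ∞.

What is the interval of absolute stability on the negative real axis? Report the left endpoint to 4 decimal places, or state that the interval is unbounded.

Set f=λy, z=hλ:
  order 4, 4-stage ⇒ R(z)=1+z+z^2/2+z^3/6+z^4/24
  (e.g. R(-0.91)=0.40703, |R|=0.40703)

Solve |R(x)|<1 on ℝ⁻.
x=-0.91: |R|=0.4070
|R(-3.06)|=1.4996 |R(-1.54)|=0.2714 |R(-0.58)|=0.5604
Bisect:
  x_lo=-3.4338 |R|=2.5065  x_hi=-0.1912 |R|=0.8260
  mid=-1.81249 |R|=0.28736 →hi
  mid=-2.62315 |R|=0.78182 →hi
  mid=-3.02847 |R|=1.43297 →lo
  mid=-2.82581 |R|=1.06282 →lo
  mid=-2.72448 |R|=0.91211 →hi
  mid=-2.77514 |R|=0.98480 →hi
  mid=-2.80048 |R|=1.02313 →lo
  mid=-2.78781 |R|=1.00380 →lo
  ...
  [-2.78544,-2.78524] ⇒ x*=-2.7853
Interval (-2.7853, 0).

z∈(-2.7853,0).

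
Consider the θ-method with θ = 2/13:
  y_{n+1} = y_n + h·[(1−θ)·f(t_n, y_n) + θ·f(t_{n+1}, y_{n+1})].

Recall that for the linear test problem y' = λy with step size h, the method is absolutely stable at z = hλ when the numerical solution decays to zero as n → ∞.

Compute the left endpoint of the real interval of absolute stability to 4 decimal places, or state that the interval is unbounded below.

Set f=λy, z=hλ:
  y_{n+1} = y_n + z·[11/13·y_n + 2/13·y_{n+1}] ⇒ (1 − 2/13z)y_{n+1} = (1 + 11/13z)y_n
  Hence R(z) = (1 + 11/13z)/(1 − 2/13z).

Find x<0 with |R(x)|<1.
x=-1.3: |R|=0.0833
R=−1: 1+11/13x = −1+2/13x ⇒ -9/13x=2 ⇒ x=2/(-9/13)=-2.8889
Confirm numerically:
  x=-2.614: |R|=0.86427 <1
  x=-2.448: |R|=0.77827 <1
  x=-2.433: |R|=0.77035 <1
  x=-1.993: |R|=0.52531 <1
  x=-3.447: |R|=1.25249 >1
  x=-2.975: |R|=1.04090 >1
Stable set (-2.8889, 0).

left endpoint -2.8889.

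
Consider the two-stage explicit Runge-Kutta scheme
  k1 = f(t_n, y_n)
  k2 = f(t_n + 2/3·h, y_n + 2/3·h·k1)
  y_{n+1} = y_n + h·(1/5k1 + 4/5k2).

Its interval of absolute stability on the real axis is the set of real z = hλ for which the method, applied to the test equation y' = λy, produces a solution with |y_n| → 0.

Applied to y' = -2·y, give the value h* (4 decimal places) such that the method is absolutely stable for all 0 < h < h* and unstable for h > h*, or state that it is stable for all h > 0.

(-1.8750,0); λ=-2 ⇒ h* = (15/8)/2 = 0.9375.

With y'=λy (z=hλ):
  k1=λy_n ⇒ h·k1=z·y_n;  k2=λ(1+2/3z)y_n ⇒ h·k2=z(1+2/3z)y_n
  y_{n+1}/y_n = 1 + 1/5z + 4/5z(1+2/3z) = 1 + z + 8/15z²
  R(z) = 1 + z + 8/15z².

Find x<0 with |R(x)|<1.
x=-1.03: |R|=0.5358
R=1: x+8/15x²=0 ⇒ x=−15/8=-1.8750; min R=1−1/(4·8/15)=0.5312>−1
Confirm numerically:
  x=-1.849: |R|=0.97436 <1
  x=-1.417: |R|=0.65387 <1
  x=-1.139: |R|=0.55290 <1
  x=-2.421: |R|=1.70500 >1
  x=-2.157: |R|=1.32441 >1
  x=-2.033: |R|=1.17131 >1
Stable set (-1.8750, 0).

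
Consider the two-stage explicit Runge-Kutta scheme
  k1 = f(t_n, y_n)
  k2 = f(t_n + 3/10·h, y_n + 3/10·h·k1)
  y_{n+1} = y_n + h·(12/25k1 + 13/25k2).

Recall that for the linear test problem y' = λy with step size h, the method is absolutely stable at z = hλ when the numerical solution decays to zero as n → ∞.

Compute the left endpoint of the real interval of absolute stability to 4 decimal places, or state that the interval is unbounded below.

left endpoint -6.4103.

With y'=λy (z=hλ):
  k1=λy_n ⇒ h·k1=z·y_n;  k2=λ(1+3/10z)y_n ⇒ h·k2=z(1+3/10z)y_n
  y_{n+1}/y_n = 1 + 12/25z + 13/25z(1+3/10z) = 1 + z + 39/250z²
  R(z) = 1 + z + 39/250z².

Boundary: |R(x)|=1, x<0.
x=-1.5: |R|=0.1490
R=1: x+39/250x²=0 ⇒ x=−250/39=-6.4103; min R=1−1/(4·39/250)=-0.6026>−1
Confirm numerically:
  x=-6.197: |R|=0.79384 <1
  x=-5.847: |R|=0.48624 <1
  x=-5.540: |R|=0.24789 <1
  x=-4.317: |R|=0.40971 <1
  x=-6.711: |R|=1.31485 >1
  x=-6.469: |R|=1.05928 >1
Stable set (-6.4103, 0).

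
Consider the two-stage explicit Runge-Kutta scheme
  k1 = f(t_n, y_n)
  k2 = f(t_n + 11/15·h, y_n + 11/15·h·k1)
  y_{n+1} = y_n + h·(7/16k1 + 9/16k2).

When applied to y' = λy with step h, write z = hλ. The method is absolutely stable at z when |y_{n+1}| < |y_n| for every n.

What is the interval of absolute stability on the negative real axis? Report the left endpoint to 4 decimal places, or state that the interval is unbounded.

With y'=λy (z=hλ):
  k1=λy_n ⇒ h·k1=z·y_n;  k2=λ(1+11/15z)y_n ⇒ h·k2=z(1+11/15z)y_n
  y_{n+1}/y_n = 1 + 7/16z + 9/16z(1+11/15z) = 1 + z + 33/80z²
  ⇒ R(z) = 1 + z + 33/80z².

Find x<0 with |R(x)|<1.
x=-0.78: |R|=0.4710
R=1: x+33/80x²=0 ⇒ x=−80/33=-2.4242; min R=1−1/(4·33/80)=0.3939>−1
Confirm numerically:
  x=-1.456: |R|=0.41847 <1
  x=-1.384: |R|=0.40613 <1
  x=-1.212: |R|=0.39394 <1
  x=-2.813: |R|=1.45110 >1
  x=-2.747: |R|=1.36573 >1
  x=-2.568: |R|=1.15228 >1
Interval (-2.4242, 0).

(-2.4242, 0).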